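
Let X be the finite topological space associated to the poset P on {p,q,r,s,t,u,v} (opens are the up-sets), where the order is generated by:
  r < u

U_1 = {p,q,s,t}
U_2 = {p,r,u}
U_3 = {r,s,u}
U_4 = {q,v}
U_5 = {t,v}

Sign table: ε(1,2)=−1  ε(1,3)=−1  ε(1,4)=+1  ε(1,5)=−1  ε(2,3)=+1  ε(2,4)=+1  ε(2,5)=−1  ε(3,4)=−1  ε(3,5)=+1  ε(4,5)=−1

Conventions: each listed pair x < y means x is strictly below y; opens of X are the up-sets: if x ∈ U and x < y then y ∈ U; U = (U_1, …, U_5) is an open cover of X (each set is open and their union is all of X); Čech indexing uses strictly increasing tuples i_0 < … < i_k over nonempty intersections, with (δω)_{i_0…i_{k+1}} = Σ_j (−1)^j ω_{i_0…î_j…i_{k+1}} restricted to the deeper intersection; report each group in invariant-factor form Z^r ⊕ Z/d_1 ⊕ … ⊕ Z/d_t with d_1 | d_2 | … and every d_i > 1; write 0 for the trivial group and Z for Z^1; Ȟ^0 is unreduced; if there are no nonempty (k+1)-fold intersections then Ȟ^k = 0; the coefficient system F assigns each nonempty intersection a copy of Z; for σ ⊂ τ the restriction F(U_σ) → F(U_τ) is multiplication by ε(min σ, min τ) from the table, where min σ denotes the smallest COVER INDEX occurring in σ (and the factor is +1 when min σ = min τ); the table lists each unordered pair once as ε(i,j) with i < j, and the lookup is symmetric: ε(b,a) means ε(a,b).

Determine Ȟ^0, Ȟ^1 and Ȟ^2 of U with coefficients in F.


nerve simplices:
  U12={p} U13={s} U14={q} U15={t} U23={r,u} U45={v}
C dims 5,6; δ0: rk 4, SNF 1^4
degree 0: 5−4−0 = 1 → Ȟ^0 ≅ Z
degree 1: 6−0−4 = 2 → Ȟ^1 ≅ Z^2
degree 2: 0−0−0 = 0 → Ȟ^2 ≅ 0

Ȟ^0 = Z,  Ȟ^1 = Z^2,  Ȟ^2 = 0


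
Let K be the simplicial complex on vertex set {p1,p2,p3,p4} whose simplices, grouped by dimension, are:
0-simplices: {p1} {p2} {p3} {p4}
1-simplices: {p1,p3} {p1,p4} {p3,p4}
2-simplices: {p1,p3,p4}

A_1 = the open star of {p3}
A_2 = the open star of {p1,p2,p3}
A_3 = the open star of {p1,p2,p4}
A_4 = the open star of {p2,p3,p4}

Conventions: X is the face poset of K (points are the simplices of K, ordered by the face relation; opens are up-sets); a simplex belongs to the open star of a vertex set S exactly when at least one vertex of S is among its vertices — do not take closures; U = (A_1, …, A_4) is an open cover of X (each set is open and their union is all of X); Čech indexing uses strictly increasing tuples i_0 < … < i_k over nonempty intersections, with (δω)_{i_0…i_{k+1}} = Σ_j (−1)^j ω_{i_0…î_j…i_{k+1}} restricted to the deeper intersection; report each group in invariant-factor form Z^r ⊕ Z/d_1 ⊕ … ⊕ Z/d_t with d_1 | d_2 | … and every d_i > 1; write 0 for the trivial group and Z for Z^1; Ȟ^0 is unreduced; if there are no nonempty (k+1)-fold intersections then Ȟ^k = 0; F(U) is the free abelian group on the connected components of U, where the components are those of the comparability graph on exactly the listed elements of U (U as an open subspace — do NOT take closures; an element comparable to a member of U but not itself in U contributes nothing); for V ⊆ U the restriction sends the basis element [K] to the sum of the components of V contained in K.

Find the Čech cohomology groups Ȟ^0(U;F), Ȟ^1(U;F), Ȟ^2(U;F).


Ȟ^0(U;F) ≅ Z^2, Ȟ^1(U;F) ≅ 0 and Ȟ^2(U;F) ≅ 0

nonempty intersections:
  A1={{p3},{p1,p3},{p3,p4},{p1,p3,p4}} A2={{p1},{p2},{p3},{p1,p3},{p1,p4},{p3,p4},{p1,p3,p4}} A3={{p1},{p2},{p4},{p1,p3},{p1,p4},{p3,p4},{p1,p3,p4}} A4={{p2},{p3},{p4},{p1,p3},{p1,p4},{p3,p4},{p1,p3,p4}}
  A12={{p3},{p1,p3},{p3,p4},{p1,p3,p4}} A13={{p1,p3},{p3,p4},{p1,p3,p4}} A14={{p3},{p1,p3},{p3,p4},{p1,p3,p4}} A23={{p1},{p2},{p1,p3},{p1,p4},{p3,p4},{p1,p3,p4}} A24={{p2},{p3},{p1,p3},{p1,p4},{p3,p4},{p1,p3,p4}} A34={{p2},{p4},{p1,p3},{p1,p4},{p3,p4},{p1,p3,p4}}
  A123={{p1,p3},{p3,p4},{p1,p3,p4}} A124={{p3},{p1,p3},{p3,p4},{p1,p3,p4}} A134={{p1,p3},{p3,p4},{p1,p3,p4}} A234={{p2},{p1,p3},{p1,p4},{p3,p4},{p1,p3,p4}}
  A1234={{p1,p3},{p3,p4},{p1,p3,p4}}
components per intersection:
  A1: {{p3},{p1,p3},{p3,p4},{p1,p3,p4}}
  A2: {{p1},{p3},{p1,p3},{p1,p4},{p3,p4},{p1,p3,p4}} {{p2}}
  A3: {{p1},{p4},{p1,p3},{p1,p4},{p3,p4},{p1,p3,p4}} {{p2}}
  A4: {{p2}} {{p3},{p4},{p1,p3},{p1,p4},{p3,p4},{p1,p3,p4}}
  A12: {{p3},{p1,p3},{p3,p4},{p1,p3,p4}}
  A13: {{p1,p3},{p3,p4},{p1,p3,p4}}
  A14: {{p3},{p1,p3},{p3,p4},{p1,p3,p4}}
  A23: {{p1},{p1,p3},{p1,p4},{p3,p4},{p1,p3,p4}} {{p2}}
  A24: {{p2}} {{p3},{p1,p3},{p1,p4},{p3,p4},{p1,p3,p4}}
  A34: {{p2}} {{p4},{p1,p3},{p1,p4},{p3,p4},{p1,p3,p4}}
  A123: {{p1,p3},{p3,p4},{p1,p3,p4}}
  A124: {{p3},{p1,p3},{p3,p4},{p1,p3,p4}}
  A134: {{p1,p3},{p3,p4},{p1,p3,p4}}
  A234: {{p2}} {{p1,p3},{p1,p4},{p3,p4},{p1,p3,p4}}
  A1234: {{p1,p3},{p3,p4},{p1,p3,p4}}
C dims 7,9,5,1; δ0: rk 5, SNF 1^5; δ1: rk 4, SNF 1^4; δ2: rk 1, SNF 1^1
Ȟ^0: (7−5)−0=2 ⇒ Z^2
Ȟ^1: (9−4)−5=0 ⇒ 0
Ȟ^2: (5−1)−4=0 ⇒ 0


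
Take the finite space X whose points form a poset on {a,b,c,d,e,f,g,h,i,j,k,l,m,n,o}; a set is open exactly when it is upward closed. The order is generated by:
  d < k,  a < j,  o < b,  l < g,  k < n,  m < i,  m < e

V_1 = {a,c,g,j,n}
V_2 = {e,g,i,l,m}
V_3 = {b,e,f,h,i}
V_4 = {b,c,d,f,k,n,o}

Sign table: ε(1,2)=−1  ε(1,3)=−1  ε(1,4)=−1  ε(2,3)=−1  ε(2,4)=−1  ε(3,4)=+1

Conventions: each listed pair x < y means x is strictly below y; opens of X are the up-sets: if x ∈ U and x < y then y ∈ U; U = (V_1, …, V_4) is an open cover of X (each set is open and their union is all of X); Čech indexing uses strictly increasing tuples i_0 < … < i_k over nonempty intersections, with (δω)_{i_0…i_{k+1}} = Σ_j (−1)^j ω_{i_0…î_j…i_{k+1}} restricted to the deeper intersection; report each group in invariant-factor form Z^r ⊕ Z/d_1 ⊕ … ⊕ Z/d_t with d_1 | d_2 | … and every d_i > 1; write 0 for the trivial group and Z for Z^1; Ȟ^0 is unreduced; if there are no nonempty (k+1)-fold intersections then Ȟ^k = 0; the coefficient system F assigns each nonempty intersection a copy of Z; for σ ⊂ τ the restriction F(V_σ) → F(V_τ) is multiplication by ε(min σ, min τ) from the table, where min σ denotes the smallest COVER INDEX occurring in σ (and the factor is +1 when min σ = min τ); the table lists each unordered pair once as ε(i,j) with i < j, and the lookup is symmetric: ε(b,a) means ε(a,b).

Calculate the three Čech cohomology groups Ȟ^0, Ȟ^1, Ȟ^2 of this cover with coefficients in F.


nerve simplices:
  V12={g} V14={c,n} V23={e,i} V34={b,f}
C dims 4,4; δ0: rk 4, SNF 1^3·2
degree 0: 4−4−0 = 0 → Ȟ^0 ≅ 0
degree 1: 4−0−4 = 0 plus torsion [2] → Ȟ^1 ≅ Z/2
degree 2: 0−0−0 = 0 → Ȟ^2 ≅ 0

Ȟ^0 = 0,  Ȟ^1 = Z/2,  Ȟ^2 = 0


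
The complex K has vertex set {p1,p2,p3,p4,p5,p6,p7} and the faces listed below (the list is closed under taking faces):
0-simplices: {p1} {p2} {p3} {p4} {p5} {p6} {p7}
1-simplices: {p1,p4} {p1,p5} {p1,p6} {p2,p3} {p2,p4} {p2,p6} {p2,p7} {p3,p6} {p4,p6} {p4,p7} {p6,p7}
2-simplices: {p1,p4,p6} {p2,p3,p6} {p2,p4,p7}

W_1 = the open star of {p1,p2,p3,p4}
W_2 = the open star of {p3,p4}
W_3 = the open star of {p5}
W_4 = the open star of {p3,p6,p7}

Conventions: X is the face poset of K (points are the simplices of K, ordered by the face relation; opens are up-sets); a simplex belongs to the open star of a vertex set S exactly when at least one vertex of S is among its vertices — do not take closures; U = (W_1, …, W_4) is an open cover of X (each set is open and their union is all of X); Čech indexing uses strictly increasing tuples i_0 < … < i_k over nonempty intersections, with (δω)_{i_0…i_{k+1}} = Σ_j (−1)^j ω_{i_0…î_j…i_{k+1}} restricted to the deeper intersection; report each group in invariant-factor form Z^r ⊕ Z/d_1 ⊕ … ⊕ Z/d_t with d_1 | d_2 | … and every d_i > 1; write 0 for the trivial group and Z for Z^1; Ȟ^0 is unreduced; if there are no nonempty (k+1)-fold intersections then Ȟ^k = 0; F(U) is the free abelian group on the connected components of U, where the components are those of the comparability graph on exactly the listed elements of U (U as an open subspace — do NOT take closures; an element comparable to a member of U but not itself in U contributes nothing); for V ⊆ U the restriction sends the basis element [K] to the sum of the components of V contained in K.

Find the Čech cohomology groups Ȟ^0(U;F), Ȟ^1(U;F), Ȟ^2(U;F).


nonempty intersections:
  W1={{p1},{p2},{p3},{p4},{p1,p4},{p1,p5},{p1,p6},{p2,p3},{p2,p4},{p2,p6},{p2,p7},{p3,p6},{p4,p6},{p4,p7},{p1,p4,p6},{p2,p3,p6},{p2,p4,p7}} W2={{p3},{p4},{p1,p4},{p2,p3},{p2,p4},{p3,p6},{p4,p6},{p4,p7},{p1,p4,p6},{p2,p3,p6},{p2,p4,p7}} W3={{p5},{p1,p5}} W4={{p3},{p6},{p7},{p1,p6},{p2,p3},{p2,p6},{p2,p7},{p3,p6},{p4,p6},{p4,p7},{p6,p7},{p1,p4,p6},{p2,p3,p6},{p2,p4,p7}}
  W12={{p3},{p4},{p1,p4},{p2,p3},{p2,p4},{p3,p6},{p4,p6},{p4,p7},{p1,p4,p6},{p2,p3,p6},{p2,p4,p7}} W13={{p1,p5}} W14={{p3},{p1,p6},{p2,p3},{p2,p6},{p2,p7},{p3,p6},{p4,p6},{p4,p7},{p1,p4,p6},{p2,p3,p6},{p2,p4,p7}} W24={{p3},{p2,p3},{p3,p6},{p4,p6},{p4,p7},{p1,p4,p6},{p2,p3,p6},{p2,p4,p7}}
  W124={{p3},{p2,p3},{p3,p6},{p4,p6},{p4,p7},{p1,p4,p6},{p2,p3,p6},{p2,p4,p7}}
components per intersection:
  W1: {{p1},{p2},{p3},{p4},{p1,p4},{p1,p5},{p1,p6},{p2,p3},{p2,p4},{p2,p6},{p2,p7},{p3,p6},{p4,p6},{p4,p7},{p1,p4,p6},{p2,p3,p6},{p2,p4,p7}}
  W2: {{p3},{p2,p3},{p3,p6},{p2,p3,p6}} {{p4},{p1,p4},{p2,p4},{p4,p6},{p4,p7},{p1,p4,p6},{p2,p4,p7}}
  W3: {{p5},{p1,p5}}
  W4: {{p3},{p6},{p7},{p1,p6},{p2,p3},{p2,p6},{p2,p7},{p3,p6},{p4,p6},{p4,p7},{p6,p7},{p1,p4,p6},{p2,p3,p6},{p2,p4,p7}}
  W12: {{p3},{p2,p3},{p3,p6},{p2,p3,p6}} {{p4},{p1,p4},{p2,p4},{p4,p6},{p4,p7},{p1,p4,p6},{p2,p4,p7}}
  W13: {{p1,p5}}
  W14: {{p3},{p2,p3},{p2,p6},{p3,p6},{p2,p3,p6}} {{p1,p6},{p4,p6},{p1,p4,p6}} {{p2,p7},{p4,p7},{p2,p4,p7}}
  W24: {{p3},{p2,p3},{p3,p6},{p2,p3,p6}} {{p4,p6},{p1,p4,p6}} {{p4,p7},{p2,p4,p7}}
  W124: {{p3},{p2,p3},{p3,p6},{p2,p3,p6}} {{p4,p6},{p1,p4,p6}} {{p4,p7},{p2,p4,p7}}
C dims 5,9,3; δ0: rk 4, SNF 1^4; δ1: rk 3, SNF 1^3
Ȟ^0: (5−4)−0=1 ⇒ Z
Ȟ^1: (9−3)−4=2 ⇒ Z^2
Ȟ^2: (3−0)−3=0 ⇒ 0

Ȟ^0 = Z, Ȟ^1 = Z^2 and Ȟ^2 = 0


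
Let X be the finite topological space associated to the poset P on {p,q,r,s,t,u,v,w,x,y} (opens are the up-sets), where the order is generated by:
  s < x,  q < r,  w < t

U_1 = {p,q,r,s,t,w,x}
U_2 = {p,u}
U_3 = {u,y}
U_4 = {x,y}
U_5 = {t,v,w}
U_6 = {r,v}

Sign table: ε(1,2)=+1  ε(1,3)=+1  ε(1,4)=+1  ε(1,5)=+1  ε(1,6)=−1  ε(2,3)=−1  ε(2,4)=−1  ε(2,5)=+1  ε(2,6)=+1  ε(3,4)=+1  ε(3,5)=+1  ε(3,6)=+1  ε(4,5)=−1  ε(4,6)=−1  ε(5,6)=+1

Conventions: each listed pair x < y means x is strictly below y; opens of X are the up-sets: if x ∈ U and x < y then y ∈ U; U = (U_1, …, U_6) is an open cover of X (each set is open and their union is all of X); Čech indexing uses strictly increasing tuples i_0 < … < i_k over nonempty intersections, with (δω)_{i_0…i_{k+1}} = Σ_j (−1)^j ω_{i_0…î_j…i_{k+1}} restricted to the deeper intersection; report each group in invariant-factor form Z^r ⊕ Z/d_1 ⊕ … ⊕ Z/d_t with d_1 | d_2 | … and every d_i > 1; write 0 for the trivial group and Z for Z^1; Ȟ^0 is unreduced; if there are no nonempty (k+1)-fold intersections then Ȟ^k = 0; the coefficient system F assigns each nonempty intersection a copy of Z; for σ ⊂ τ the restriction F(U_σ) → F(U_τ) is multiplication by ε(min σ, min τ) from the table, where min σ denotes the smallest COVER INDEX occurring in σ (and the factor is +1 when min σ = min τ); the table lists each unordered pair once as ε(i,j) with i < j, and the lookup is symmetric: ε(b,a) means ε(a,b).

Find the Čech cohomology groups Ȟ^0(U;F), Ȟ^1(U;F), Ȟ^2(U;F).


nonempty overlaps:
  U12={p} U14={x} U15={t,w} U16={r} U23={u} U34={y} U56={v}
C dims 6,7; δ0: rk 6, SNF 1^5·2
degree 0: 6−6−0 = 0 → Ȟ^0 ≅ 0
degree 1: 7−0−6 = 1 plus torsion [2] → Ȟ^1 ≅ Z ⊕ Z/2
degree 2: 0−0−0 = 0 → Ȟ^2 ≅ 0

Ȟ^0 ≅ 0, Ȟ^1 ≅ Z ⊕ Z/2, Ȟ^2 ≅ 0


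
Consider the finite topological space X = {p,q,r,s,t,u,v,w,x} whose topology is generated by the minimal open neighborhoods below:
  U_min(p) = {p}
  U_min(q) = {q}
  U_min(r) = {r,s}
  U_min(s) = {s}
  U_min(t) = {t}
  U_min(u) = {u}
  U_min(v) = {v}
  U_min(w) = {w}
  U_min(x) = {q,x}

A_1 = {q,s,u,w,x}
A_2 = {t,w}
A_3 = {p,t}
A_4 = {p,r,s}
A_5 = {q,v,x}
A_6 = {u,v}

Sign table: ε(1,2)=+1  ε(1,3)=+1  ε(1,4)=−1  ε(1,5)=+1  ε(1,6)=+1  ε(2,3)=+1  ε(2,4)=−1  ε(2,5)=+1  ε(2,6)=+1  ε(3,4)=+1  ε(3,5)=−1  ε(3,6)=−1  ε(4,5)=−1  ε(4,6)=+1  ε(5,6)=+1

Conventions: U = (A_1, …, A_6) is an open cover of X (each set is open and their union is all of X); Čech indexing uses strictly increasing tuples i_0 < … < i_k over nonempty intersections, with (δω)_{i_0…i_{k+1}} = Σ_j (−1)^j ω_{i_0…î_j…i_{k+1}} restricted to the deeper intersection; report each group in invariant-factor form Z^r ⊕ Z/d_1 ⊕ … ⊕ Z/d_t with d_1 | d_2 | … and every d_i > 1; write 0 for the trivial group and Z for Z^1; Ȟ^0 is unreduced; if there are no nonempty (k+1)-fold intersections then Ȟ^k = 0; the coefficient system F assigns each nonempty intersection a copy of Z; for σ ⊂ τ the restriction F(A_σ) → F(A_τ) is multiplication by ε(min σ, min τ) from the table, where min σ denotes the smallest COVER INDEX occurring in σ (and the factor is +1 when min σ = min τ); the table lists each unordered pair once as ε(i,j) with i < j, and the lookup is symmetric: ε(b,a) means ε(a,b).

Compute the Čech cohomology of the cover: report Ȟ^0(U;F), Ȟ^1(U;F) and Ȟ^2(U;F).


Ȟ^0(U;F) ≅ 0, Ȟ^1(U;F) ≅ Z ⊕ Z/2, Ȟ^2(U;F) ≅ 0

nerve of the cover:
  A12={w} A14={s} A15={q,x} A16={u} A23={t} A34={p} A56={v}
C dims 6,7; δ0: rk 6, SNF 1^5·2
Ȟ^0 = (6 − 6) − 0 = 0, so Ȟ^0 ≅ 0
Ȟ^1 = (7 − 0) − 6 = 1 plus torsion [2], so Ȟ^1 ≅ Z ⊕ Z/2
Ȟ^2 = (0 − 0) − 0 = 0, so Ȟ^2 ≅ 0


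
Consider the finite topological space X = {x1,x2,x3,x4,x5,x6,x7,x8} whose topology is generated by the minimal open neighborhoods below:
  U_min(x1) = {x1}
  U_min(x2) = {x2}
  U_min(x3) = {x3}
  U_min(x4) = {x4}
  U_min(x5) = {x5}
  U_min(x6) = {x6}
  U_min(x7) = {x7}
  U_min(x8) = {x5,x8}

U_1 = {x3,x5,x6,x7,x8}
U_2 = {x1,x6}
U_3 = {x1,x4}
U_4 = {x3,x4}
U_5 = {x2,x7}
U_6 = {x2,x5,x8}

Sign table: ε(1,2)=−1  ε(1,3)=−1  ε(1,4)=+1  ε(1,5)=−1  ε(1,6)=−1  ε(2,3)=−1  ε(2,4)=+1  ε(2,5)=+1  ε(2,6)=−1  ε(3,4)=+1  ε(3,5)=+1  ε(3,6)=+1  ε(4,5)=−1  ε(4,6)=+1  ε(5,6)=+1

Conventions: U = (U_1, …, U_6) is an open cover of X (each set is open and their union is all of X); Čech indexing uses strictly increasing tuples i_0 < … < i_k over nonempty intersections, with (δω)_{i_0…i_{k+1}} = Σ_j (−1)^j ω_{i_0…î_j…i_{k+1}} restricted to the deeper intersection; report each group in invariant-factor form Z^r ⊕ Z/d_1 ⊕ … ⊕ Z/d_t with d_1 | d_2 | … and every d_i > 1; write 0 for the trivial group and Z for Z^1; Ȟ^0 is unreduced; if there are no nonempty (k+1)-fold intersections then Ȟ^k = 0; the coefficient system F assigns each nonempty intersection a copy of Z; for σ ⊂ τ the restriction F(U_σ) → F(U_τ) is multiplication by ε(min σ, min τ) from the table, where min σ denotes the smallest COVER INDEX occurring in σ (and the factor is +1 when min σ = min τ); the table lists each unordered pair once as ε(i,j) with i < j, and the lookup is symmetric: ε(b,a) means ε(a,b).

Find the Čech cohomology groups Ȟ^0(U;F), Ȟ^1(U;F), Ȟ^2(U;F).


nerve of the cover:
  U12={x6} U14={x3} U15={x7} U16={x5,x8} U23={x1} U34={x4} U56={x2}
C dims 6,7; δ0: rk 5, SNF 1^5
Ȟ^0 = (6 − 5) − 0 = 1, so Ȟ^0 ≅ Z
Ȟ^1 = (7 − 0) − 5 = 2, so Ȟ^1 ≅ Z^2
Ȟ^2 = (0 − 0) − 0 = 0, so Ȟ^2 ≅ 0

Ȟ^0 = Z, Ȟ^1 = Z^2, Ȟ^2 = 0


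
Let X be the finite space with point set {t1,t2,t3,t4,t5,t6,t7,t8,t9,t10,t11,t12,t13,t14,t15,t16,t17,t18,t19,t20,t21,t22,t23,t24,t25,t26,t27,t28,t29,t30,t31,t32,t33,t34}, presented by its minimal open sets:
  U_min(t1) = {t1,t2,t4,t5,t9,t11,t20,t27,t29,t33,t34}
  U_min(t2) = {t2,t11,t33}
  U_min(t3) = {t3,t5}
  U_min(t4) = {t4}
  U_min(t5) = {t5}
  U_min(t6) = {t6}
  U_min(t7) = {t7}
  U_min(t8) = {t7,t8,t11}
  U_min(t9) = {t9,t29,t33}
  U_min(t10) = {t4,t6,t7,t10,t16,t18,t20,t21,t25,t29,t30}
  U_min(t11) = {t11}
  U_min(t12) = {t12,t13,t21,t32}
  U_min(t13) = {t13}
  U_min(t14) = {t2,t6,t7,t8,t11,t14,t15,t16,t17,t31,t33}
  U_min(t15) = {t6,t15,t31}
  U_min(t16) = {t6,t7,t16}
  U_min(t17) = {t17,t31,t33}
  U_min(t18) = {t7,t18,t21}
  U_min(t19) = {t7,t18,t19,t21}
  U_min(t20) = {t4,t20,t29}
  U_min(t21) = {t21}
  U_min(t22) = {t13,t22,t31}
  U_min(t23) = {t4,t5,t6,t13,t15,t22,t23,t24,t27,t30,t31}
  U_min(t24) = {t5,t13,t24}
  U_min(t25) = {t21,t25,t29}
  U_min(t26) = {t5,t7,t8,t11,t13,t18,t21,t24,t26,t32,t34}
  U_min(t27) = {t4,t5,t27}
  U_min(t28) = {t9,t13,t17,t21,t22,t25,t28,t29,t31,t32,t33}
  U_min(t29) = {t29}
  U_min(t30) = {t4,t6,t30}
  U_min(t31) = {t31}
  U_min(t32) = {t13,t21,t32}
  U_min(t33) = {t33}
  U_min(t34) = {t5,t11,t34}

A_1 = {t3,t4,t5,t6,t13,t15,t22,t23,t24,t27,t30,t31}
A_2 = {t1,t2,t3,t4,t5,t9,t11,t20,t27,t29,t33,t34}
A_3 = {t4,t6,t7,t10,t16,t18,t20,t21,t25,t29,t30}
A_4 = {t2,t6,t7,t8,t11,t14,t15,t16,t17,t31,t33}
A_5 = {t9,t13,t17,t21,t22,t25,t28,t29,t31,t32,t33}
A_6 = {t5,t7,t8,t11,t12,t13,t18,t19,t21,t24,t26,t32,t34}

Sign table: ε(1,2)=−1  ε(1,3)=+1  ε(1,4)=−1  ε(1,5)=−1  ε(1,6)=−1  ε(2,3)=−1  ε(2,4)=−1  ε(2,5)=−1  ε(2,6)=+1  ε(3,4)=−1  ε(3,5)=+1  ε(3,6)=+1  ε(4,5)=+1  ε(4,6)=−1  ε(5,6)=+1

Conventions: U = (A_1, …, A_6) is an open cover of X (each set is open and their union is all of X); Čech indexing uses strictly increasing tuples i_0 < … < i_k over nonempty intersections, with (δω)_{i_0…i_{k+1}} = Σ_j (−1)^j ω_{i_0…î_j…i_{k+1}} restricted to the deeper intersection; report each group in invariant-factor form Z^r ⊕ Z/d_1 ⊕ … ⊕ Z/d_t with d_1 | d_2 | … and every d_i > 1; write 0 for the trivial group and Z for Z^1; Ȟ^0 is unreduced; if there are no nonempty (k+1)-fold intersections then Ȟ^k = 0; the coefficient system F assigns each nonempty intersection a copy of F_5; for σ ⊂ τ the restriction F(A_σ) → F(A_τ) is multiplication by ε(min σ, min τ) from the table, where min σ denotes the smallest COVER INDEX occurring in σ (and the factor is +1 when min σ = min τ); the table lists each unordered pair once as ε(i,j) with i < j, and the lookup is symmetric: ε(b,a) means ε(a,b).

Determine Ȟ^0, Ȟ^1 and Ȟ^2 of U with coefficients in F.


nonempty intersections:
  A12={t3,t4,t5,t27} A13={t4,t6,t30} A14={t6,t15,t31} A15={t13,t22,t31} A16={t5,t13,t24} A23={t4,t20,t29} A24={t2,t11,t33} A25={t9,t29,t33} A26={t5,t11,t34} A34={t6,t7,t16} A35={t21,t25,t29} A36={t7,t18,t21} A45={t17,t31,t33} A46={t7,t8,t11} A56={t13,t21,t32}
  A123={t4} A126={t5} A134={t6} A145={t31} A156={t13} A235={t29} A245={t33} A246={t11} A346={t7} A356={t21}
C dims 6,15,10; δ0: rk_F5 6; δ1: rk_F5 9
Ȟ^0: (6−6)−0=0 ⇒ 0
Ȟ^1: (15−9)−6=0 ⇒ 0
Ȟ^2: (10−0)−9=1 ⇒ Z/5

Ȟ^0 ≅ 0,  Ȟ^1 ≅ 0,  Ȟ^2 ≅ Z/5


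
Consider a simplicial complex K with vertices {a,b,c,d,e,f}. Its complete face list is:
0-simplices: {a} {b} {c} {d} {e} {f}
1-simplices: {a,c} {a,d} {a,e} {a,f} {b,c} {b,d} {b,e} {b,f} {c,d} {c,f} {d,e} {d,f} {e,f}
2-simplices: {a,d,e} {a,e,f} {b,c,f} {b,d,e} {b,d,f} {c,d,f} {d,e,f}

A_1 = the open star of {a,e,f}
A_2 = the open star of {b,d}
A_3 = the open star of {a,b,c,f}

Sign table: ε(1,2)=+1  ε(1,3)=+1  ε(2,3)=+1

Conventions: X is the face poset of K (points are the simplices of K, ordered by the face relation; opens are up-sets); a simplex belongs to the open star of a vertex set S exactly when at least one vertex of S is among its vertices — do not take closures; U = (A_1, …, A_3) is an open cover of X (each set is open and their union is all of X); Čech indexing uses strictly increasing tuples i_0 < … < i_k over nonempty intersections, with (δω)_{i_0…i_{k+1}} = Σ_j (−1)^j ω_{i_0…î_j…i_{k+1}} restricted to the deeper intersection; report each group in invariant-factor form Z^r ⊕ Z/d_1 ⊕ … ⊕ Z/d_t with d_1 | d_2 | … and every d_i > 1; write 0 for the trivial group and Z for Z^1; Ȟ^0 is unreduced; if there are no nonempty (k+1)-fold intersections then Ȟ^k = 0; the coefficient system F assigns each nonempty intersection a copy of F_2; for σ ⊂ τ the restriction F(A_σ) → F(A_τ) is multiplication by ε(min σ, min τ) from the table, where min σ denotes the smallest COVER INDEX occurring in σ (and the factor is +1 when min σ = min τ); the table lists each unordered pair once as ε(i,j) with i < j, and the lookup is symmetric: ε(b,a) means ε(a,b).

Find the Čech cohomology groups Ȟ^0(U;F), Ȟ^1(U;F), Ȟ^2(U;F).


Ȟ^0 = Z/2,  Ȟ^1 = 0,  Ȟ^2 = 0

nerve of the cover:
  A1={{a},{e},{f},{a,c},{a,d},{a,e},{a,f},{b,e},{b,f},{c,f},{d,e},{d,f},{e,f},{a,d,e},{a,e,f},{b,c,f},{b,d,e},{b,d,f},{c,d,f},{d,e,f}} A2={{b},{d},{a,d},{b,c},{b,d},{b,e},{b,f},{c,d},{d,e},{d,f},{a,d,e},{b,c,f},{b,d,e},{b,d,f},{c,d,f},{d,e,f}} A3={{a},{b},{c},{f},{a,c},{a,d},{a,e},{a,f},{b,c},{b,d},{b,e},{b,f},{c,d},{c,f},{d,f},{e,f},{a,d,e},{a,e,f},{b,c,f},{b,d,e},{b,d,f},{c,d,f},{d,e,f}}
  A12={{a,d},{b,e},{b,f},{d,e},{d,f},{a,d,e},{b,c,f},{b,d,e},{b,d,f},{c,d,f},{d,e,f}} A13={{a},{f},{a,c},{a,d},{a,e},{a,f},{b,e},{b,f},{c,f},{d,f},{e,f},{a,d,e},{a,e,f},{b,c,f},{b,d,e},{b,d,f},{c,d,f},{d,e,f}} A23={{b},{a,d},{b,c},{b,d},{b,e},{b,f},{c,d},{d,f},{a,d,e},{b,c,f},{b,d,e},{b,d,f},{c,d,f},{d,e,f}}
  A123={{a,d},{b,e},{b,f},{d,f},{a,d,e},{b,c,f},{b,d,e},{b,d,f},{c,d,f},{d,e,f}}
C dims 3,3,1; δ0: rk_F2 2; δ1: rk_F2 1
Ȟ^0 = (3 − 2) − 0 = 1, so Ȟ^0 ≅ Z/2
Ȟ^1 = (3 − 1) − 2 = 0, so Ȟ^1 ≅ 0
Ȟ^2 = (1 − 0) − 1 = 0, so Ȟ^2 ≅ 0


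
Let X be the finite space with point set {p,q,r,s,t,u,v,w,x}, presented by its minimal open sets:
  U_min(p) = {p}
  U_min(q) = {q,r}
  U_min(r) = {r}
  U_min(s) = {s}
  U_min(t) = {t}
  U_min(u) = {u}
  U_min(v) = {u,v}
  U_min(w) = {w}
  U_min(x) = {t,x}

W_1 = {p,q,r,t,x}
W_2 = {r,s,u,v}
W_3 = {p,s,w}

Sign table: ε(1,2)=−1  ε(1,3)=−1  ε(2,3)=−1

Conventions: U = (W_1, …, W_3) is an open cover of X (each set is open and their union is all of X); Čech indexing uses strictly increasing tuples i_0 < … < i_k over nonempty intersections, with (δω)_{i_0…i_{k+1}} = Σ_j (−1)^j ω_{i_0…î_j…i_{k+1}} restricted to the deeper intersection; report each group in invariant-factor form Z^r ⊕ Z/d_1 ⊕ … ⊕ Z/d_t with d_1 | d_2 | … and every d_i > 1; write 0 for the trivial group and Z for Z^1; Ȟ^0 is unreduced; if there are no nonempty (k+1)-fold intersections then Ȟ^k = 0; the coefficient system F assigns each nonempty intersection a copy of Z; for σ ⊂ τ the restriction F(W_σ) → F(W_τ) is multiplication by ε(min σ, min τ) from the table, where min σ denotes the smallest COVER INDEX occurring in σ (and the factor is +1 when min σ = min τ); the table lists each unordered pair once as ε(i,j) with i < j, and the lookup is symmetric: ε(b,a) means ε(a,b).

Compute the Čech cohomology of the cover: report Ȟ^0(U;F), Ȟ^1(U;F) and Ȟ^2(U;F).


Ȟ^0 = 0; Ȟ^1 = Z/2; Ȟ^2 = 0

nonempty overlaps:
  W12={r} W13={p} W23={s}
C dims 3,3; δ0: rk 3, SNF 1^2·2
degree 0: 3−3−0 = 0 → Ȟ^0 ≅ 0
degree 1: 3−0−3 = 0 plus torsion [2] → Ȟ^1 ≅ Z/2
degree 2: 0−0−0 = 0 → Ȟ^2 ≅ 0


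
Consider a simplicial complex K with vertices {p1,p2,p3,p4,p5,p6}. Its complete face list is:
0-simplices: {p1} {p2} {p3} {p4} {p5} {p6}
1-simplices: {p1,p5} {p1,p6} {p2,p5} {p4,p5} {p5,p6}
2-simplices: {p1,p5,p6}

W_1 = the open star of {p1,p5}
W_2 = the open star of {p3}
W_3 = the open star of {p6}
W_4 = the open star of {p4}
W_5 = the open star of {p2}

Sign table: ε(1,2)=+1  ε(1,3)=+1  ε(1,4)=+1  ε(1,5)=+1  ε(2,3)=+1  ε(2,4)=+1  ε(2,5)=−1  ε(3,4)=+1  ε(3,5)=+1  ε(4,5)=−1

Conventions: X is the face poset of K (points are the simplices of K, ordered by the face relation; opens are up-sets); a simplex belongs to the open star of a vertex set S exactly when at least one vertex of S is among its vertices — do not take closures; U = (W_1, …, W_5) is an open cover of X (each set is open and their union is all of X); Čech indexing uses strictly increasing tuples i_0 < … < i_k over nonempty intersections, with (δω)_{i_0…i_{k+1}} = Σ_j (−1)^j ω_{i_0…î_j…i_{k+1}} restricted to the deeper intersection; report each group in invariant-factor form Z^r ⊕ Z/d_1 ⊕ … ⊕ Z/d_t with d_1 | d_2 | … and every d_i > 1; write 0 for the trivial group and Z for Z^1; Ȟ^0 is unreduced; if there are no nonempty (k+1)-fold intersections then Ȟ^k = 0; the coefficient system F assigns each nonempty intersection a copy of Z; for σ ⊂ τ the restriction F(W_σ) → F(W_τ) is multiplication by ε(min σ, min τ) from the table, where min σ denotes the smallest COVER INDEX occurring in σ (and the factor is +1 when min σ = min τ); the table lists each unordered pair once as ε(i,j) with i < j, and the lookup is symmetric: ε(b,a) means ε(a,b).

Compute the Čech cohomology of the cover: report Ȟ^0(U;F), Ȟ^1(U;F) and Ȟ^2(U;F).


Ȟ^0 = Z^2, Ȟ^1 = 0 and Ȟ^2 = 0

cover nerve:
  W1={{p1},{p5},{p1,p5},{p1,p6},{p2,p5},{p4,p5},{p5,p6},{p1,p5,p6}} W2={{p3}} W3={{p6},{p1,p6},{p5,p6},{p1,p5,p6}} W4={{p4},{p4,p5}} W5={{p2},{p2,p5}}
  W13={{p1,p6},{p5,p6},{p1,p5,p6}} W14={{p4,p5}} W15={{p2,p5}}
C dims 5,3; δ0: rk 3, SNF 1^3
Ȟ^0: (5−3)−0=2 ⇒ Z^2
Ȟ^1: (3−0)−3=0 ⇒ 0
Ȟ^2: (0−0)−0=0 ⇒ 0


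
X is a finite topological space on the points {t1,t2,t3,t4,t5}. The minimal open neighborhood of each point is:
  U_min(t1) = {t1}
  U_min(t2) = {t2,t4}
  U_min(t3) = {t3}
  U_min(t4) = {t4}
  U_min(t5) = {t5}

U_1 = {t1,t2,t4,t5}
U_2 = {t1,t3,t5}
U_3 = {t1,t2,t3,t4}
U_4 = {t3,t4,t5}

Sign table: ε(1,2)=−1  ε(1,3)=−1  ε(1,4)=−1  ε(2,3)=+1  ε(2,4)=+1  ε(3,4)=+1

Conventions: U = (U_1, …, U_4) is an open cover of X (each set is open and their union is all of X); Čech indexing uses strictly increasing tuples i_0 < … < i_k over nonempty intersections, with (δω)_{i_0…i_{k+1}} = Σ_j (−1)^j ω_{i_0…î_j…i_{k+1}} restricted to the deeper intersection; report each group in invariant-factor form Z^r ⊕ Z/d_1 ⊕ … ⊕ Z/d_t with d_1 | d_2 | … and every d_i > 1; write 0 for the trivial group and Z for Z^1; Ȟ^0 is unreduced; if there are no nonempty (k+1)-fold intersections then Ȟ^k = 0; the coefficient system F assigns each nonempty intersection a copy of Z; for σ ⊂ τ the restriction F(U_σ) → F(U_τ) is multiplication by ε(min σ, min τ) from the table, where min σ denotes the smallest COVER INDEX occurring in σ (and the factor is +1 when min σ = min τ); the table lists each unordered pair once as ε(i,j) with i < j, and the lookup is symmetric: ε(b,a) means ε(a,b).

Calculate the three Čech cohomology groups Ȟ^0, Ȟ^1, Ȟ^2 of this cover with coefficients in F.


Ȟ^0(U;F) ≅ Z, Ȟ^1(U;F) ≅ 0 and Ȟ^2(U;F) ≅ Z

nonempty intersections:
  U12={t1,t5} U13={t1,t2,t4} U14={t4,t5} U23={t1,t3} U24={t3,t5} U34={t3,t4}
  U123={t1} U124={t5} U134={t4} U234={t3}
C dims 4,6,4; δ0: rk 3, SNF 1^3; δ1: rk 3, SNF 1^3
Ȟ^0: (4−3)−0=1 ⇒ Z
Ȟ^1: (6−3)−3=0 ⇒ 0
Ȟ^2: (4−0)−3=1 ⇒ Z


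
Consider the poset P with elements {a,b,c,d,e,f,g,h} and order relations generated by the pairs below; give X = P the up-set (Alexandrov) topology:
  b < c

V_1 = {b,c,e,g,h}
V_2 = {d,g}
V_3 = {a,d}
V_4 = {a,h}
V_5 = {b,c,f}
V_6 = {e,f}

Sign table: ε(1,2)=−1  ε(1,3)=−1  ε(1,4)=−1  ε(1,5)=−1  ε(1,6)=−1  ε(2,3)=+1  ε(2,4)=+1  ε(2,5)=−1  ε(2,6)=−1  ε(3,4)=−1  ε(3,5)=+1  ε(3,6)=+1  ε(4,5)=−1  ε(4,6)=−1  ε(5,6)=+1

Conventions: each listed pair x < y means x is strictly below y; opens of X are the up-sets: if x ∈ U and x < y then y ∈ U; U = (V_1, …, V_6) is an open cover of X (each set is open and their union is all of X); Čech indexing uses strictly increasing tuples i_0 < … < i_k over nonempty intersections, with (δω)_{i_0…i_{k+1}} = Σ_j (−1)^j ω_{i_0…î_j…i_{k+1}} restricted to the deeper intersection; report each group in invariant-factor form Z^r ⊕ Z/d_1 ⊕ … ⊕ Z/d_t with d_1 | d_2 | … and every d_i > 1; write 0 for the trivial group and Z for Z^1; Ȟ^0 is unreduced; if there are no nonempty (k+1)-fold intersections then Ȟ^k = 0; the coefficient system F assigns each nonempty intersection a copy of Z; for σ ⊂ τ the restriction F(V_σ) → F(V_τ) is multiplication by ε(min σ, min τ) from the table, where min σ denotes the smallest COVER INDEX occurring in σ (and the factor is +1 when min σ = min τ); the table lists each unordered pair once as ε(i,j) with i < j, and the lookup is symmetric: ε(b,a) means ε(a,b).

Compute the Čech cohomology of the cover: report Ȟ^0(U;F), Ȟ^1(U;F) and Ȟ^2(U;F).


Ȟ^0(U;F) ≅ 0, Ȟ^1(U;F) ≅ Z ⊕ Z/2, Ȟ^2(U;F) ≅ 0

nerve simplices:
  V12={g} V14={h} V15={b,c} V16={e} V23={d} V34={a} V56={f}
C dims 6,7; δ0: rk 6, SNF 1^5·2
degree 0: 6−6−0 = 0 → Ȟ^0 ≅ 0
degree 1: 7−0−6 = 1 plus torsion [2] → Ȟ^1 ≅ Z ⊕ Z/2
degree 2: 0−0−0 = 0 → Ȟ^2 ≅ 0


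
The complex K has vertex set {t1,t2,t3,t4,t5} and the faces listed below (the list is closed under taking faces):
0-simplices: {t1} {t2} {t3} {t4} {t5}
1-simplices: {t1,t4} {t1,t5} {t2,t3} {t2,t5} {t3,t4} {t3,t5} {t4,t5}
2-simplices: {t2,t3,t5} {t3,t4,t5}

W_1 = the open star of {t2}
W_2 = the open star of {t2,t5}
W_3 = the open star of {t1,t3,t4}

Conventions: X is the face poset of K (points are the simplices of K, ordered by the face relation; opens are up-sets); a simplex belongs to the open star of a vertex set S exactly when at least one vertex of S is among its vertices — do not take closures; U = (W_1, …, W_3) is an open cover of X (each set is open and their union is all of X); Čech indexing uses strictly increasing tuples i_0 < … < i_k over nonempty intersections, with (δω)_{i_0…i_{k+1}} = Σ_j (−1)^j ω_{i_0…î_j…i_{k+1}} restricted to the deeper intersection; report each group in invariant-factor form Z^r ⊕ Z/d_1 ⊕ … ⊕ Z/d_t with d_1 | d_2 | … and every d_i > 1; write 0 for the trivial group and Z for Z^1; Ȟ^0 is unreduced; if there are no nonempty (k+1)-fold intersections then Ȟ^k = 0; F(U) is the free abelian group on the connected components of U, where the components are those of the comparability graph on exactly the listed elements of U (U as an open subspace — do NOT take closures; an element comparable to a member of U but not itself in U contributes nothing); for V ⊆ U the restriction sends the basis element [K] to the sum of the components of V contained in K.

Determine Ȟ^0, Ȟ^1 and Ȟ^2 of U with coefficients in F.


Ȟ^0 = Z, Ȟ^1 = Z and Ȟ^2 = 0

intersection data:
  W1={{t2},{t2,t3},{t2,t5},{t2,t3,t5}} W2={{t2},{t5},{t1,t5},{t2,t3},{t2,t5},{t3,t5},{t4,t5},{t2,t3,t5},{t3,t4,t5}} W3={{t1},{t3},{t4},{t1,t4},{t1,t5},{t2,t3},{t3,t4},{t3,t5},{t4,t5},{t2,t3,t5},{t3,t4,t5}}
  W12={{t2},{t2,t3},{t2,t5},{t2,t3,t5}} W13={{t2,t3},{t2,t3,t5}} W23={{t1,t5},{t2,t3},{t3,t5},{t4,t5},{t2,t3,t5},{t3,t4,t5}}
  W123={{t2,t3},{t2,t3,t5}}
components per intersection:
  W1: {{t2},{t2,t3},{t2,t5},{t2,t3,t5}}
  W2: {{t2},{t5},{t1,t5},{t2,t3},{t2,t5},{t3,t5},{t4,t5},{t2,t3,t5},{t3,t4,t5}}
  W3: {{t1},{t3},{t4},{t1,t4},{t1,t5},{t2,t3},{t3,t4},{t3,t5},{t4,t5},{t2,t3,t5},{t3,t4,t5}}
  W12: {{t2},{t2,t3},{t2,t5},{t2,t3,t5}}
  W13: {{t2,t3},{t2,t3,t5}}
  W23: {{t1,t5}} {{t2,t3},{t3,t5},{t4,t5},{t2,t3,t5},{t3,t4,t5}}
  W123: {{t2,t3},{t2,t3,t5}}
C dims 3,4,1; δ0: rk 2, SNF 1^2; δ1: rk 1, SNF 1^1
Ȟ^0 = (3 − 2) − 0 = 1, so Ȟ^0 ≅ Z
Ȟ^1 = (4 − 1) − 2 = 1, so Ȟ^1 ≅ Z
Ȟ^2 = (1 − 0) − 1 = 0, so Ȟ^2 ≅ 0


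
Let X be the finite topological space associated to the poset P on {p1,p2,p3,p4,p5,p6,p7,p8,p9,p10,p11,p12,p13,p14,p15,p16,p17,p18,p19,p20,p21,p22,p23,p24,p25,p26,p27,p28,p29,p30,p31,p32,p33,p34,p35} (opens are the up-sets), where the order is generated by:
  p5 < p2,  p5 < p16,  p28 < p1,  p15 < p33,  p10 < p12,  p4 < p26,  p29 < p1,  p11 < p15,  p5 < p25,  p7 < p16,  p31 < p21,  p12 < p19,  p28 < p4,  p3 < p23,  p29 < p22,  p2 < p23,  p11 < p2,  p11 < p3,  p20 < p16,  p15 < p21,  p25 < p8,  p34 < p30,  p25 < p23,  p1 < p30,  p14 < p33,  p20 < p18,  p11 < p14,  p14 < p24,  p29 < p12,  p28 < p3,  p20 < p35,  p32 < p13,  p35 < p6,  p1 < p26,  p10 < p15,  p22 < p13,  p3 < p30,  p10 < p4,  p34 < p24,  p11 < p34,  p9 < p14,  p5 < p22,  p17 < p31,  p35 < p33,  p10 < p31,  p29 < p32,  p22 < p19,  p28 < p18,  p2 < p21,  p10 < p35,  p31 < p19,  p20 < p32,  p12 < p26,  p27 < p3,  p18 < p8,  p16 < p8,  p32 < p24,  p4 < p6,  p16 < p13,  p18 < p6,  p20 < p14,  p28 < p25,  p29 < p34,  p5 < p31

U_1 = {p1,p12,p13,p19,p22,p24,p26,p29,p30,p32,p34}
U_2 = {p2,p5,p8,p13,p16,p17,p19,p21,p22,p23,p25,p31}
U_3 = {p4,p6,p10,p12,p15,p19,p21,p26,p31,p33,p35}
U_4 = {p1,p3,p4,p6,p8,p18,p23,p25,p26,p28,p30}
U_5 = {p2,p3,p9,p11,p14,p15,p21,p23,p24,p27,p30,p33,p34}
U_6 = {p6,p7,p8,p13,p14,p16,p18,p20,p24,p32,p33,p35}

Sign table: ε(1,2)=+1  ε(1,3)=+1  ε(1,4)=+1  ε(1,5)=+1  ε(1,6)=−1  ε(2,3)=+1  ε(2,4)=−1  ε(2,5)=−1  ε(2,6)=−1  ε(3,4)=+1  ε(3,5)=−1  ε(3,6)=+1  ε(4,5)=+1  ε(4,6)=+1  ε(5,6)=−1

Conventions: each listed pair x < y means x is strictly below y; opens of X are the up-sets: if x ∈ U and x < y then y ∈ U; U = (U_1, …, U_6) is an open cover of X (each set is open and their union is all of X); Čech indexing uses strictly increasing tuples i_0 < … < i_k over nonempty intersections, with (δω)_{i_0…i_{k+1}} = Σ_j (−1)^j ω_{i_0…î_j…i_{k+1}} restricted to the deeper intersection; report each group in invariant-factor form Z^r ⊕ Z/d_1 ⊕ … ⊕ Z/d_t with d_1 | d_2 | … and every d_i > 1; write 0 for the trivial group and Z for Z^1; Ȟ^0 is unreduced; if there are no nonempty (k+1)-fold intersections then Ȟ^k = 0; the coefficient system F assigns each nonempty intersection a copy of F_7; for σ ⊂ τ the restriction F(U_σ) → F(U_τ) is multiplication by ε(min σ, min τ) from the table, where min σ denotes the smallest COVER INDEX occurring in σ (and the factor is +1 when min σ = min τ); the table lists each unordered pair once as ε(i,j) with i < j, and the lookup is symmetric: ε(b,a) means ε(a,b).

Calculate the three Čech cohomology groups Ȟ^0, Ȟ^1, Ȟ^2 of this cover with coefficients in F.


nerve of the cover:
  U12={p13,p19,p22} U13={p12,p19,p26} U14={p1,p26,p30} U15={p24,p30,p34} U16={p13,p24,p32} U23={p19,p21,p31} U24={p8,p23,p25} U25={p2,p21,p23} U26={p8,p13,p16} U34={p4,p6,p26} U35={p15,p21,p33} U36={p6,p33,p35} U45={p3,p23,p30} U46={p6,p8,p18} U56={p14,p24,p33}
  U123={p19} U126={p13} U134={p26} U145={p30} U156={p24} U235={p21} U245={p23} U246={p8} U346={p6} U356={p33}
C dims 6,15,10; δ0: rk_F7 6; δ1: rk_F7 9
Ȟ^0 = (6 − 6) − 0 = 0, so Ȟ^0 ≅ 0
Ȟ^1 = (15 − 9) − 6 = 0, so Ȟ^1 ≅ 0
Ȟ^2 = (10 − 0) − 9 = 1, so Ȟ^2 ≅ Z/7

Ȟ^0(U;F) ≅ 0,  Ȟ^1(U;F) ≅ 0,  Ȟ^2(U;F) ≅ Z/7


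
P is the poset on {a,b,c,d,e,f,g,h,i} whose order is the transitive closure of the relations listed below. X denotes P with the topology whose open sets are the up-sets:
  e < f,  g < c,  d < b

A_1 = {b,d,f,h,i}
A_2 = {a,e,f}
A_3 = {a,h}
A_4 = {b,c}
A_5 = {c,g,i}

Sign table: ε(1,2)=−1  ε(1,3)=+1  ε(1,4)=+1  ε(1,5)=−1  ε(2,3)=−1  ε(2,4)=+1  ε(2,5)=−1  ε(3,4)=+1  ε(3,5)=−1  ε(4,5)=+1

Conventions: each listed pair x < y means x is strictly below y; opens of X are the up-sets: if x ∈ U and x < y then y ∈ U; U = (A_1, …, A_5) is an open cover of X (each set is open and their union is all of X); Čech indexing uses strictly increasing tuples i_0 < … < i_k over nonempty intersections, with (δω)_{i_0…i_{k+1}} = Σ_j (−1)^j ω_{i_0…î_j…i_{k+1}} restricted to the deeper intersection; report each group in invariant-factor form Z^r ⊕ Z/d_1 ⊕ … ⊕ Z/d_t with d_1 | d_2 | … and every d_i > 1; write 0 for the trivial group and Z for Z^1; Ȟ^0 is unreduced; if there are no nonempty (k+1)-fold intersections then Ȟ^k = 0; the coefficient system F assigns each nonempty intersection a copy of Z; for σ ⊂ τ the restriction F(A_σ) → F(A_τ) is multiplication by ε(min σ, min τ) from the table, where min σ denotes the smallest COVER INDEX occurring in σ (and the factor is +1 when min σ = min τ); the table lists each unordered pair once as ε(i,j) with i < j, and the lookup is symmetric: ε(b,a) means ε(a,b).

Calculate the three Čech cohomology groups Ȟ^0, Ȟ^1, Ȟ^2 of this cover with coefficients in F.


cover nerve:
  A12={f} A13={h} A14={b} A15={i} A23={a} A45={c}
C dims 5,6; δ0: rk 5, SNF 1^4·2
Ȟ^0: (5−5)−0=0 ⇒ 0
Ȟ^1: (6−0)−5=1 plus torsion [2] ⇒ Z ⊕ Z/2
Ȟ^2: (0−0)−0=0 ⇒ 0

Ȟ^0 ≅ 0, Ȟ^1 ≅ Z ⊕ Z/2 and Ȟ^2 ≅ 0


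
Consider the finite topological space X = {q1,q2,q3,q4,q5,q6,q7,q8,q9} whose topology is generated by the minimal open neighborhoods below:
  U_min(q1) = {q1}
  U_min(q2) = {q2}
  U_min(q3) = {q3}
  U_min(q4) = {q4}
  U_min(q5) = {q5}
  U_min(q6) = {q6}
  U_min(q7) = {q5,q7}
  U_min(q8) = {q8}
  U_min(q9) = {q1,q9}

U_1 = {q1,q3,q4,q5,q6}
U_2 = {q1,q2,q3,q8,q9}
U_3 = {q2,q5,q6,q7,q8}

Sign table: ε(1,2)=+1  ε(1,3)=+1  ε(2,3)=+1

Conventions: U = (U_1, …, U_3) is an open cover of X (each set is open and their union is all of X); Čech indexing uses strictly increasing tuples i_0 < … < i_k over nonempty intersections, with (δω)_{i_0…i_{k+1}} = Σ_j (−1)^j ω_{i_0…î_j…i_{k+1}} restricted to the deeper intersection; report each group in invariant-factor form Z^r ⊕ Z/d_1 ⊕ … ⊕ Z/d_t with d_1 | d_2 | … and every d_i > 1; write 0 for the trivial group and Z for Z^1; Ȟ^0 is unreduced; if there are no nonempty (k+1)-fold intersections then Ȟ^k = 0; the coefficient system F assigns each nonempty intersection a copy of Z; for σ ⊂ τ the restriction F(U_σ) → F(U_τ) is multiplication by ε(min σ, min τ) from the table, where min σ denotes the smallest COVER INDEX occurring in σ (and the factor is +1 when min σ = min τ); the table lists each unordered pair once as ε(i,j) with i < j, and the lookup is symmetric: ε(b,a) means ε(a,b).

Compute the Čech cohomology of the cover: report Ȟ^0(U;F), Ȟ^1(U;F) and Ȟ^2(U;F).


nonempty intersections:
  U12={q1,q3} U13={q5,q6} U23={q2,q8}
C dims 3,3; δ0: rk 2, SNF 1^2
Ȟ^0: (3−2)−0=1 ⇒ Z
Ȟ^1: (3−0)−2=1 ⇒ Z
Ȟ^2: (0−0)−0=0 ⇒ 0

Ȟ^0 ≅ Z, Ȟ^1 ≅ Z and Ȟ^2 ≅ 0


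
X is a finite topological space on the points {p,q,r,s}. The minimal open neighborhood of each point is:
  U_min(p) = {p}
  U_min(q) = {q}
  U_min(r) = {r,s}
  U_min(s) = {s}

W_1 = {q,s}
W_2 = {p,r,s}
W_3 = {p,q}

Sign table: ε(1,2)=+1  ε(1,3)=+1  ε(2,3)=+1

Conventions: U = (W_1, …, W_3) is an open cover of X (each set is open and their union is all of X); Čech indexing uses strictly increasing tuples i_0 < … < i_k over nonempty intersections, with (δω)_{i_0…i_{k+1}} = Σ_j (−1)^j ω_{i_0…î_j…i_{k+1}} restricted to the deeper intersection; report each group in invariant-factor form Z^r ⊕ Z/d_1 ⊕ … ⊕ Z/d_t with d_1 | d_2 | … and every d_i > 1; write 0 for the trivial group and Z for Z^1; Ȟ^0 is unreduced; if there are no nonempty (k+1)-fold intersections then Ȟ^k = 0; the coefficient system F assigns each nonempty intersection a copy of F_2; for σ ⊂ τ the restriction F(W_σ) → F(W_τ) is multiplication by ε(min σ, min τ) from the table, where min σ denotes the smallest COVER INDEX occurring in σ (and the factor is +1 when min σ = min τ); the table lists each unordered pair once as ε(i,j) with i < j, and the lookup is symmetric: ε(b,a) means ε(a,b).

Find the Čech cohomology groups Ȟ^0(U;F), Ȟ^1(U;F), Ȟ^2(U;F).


Ȟ^0 = Z/2, Ȟ^1 = Z/2 and Ȟ^2 = 0

nonempty overlaps:
  W12={s} W13={q} W23={p}
C dims 3,3; δ0: rk_F2 2
degree 0: 3−2−0 = 1 → Ȟ^0 ≅ Z/2
degree 1: 3−0−2 = 1 → Ȟ^1 ≅ Z/2
degree 2: 0−0−0 = 0 → Ȟ^2 ≅ 0


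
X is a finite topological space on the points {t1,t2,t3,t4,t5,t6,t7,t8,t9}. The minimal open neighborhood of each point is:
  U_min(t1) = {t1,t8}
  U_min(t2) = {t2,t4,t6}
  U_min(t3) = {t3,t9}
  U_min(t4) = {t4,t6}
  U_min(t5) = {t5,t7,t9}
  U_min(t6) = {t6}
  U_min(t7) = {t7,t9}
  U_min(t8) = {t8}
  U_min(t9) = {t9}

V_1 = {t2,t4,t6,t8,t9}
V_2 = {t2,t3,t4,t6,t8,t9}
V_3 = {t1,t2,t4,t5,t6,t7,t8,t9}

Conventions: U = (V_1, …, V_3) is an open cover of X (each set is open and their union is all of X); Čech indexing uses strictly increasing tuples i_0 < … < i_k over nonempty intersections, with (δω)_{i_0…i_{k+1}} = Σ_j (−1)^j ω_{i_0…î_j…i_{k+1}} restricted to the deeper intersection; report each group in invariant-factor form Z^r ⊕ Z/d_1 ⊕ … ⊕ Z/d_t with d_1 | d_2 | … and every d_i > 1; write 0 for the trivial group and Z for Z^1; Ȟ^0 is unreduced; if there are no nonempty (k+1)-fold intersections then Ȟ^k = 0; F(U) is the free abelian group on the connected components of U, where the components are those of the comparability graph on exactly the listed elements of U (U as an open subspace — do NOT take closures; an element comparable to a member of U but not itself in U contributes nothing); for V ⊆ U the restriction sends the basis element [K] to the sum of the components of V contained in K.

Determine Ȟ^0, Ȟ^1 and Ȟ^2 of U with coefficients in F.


Ȟ^0 = Z^3, Ȟ^1 = 0 and Ȟ^2 = 0

intersection data:
  V12={t2,t4,t6,t8,t9} V13={t2,t4,t6,t8,t9} V23={t2,t4,t6,t8,t9}
  V123={t2,t4,t6,t8,t9}
components per intersection:
  V1: {t2,t4,t6} {t8} {t9}
  V2: {t2,t4,t6} {t3,t9} {t8}
  V3: {t1,t8} {t2,t4,t6} {t5,t7,t9}
  V12: {t2,t4,t6} {t8} {t9}
  V13: {t2,t4,t6} {t8} {t9}
  V23: {t2,t4,t6} {t8} {t9}
  V123: {t2,t4,t6} {t8} {t9}
C dims 9,9,3; δ0: rk 6, SNF 1^6; δ1: rk 3, SNF 1^3
Ȟ^0 = (9 − 6) − 0 = 3, so Ȟ^0 ≅ Z^3
Ȟ^1 = (9 − 3) − 6 = 0, so Ȟ^1 ≅ 0
Ȟ^2 = (3 − 0) − 3 = 0, so Ȟ^2 ≅ 0
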